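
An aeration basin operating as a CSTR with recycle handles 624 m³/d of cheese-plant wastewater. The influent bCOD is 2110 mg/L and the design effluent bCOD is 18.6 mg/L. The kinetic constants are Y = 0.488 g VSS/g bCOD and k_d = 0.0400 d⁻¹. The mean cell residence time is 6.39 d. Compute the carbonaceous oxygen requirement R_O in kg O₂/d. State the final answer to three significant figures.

The observed yield is Y_obs = Y/(1 + k_d·θ_c) = 0.488 / (1 + 0.0400 × 6.39) = 0.488 / 1.256 = 0.3887 g VSS per g bCOD removed.
ΔS = 2110 − 18.6 = 2091 mg/L, so the substrate removal rate is 624 × 2091/1000 = 1305 kg bCOD/d.
P_X = Y_obs·Q·(S₀ − S) = 0.3887 × 1305 = 507.2 kg VSS/d.
R_O = Q·(S₀ − S) − 1.42·P_X = 1305 − 1.42 × 507.2 = 584.8 kg O₂/d.

R_O ≈ 585 kg O₂/d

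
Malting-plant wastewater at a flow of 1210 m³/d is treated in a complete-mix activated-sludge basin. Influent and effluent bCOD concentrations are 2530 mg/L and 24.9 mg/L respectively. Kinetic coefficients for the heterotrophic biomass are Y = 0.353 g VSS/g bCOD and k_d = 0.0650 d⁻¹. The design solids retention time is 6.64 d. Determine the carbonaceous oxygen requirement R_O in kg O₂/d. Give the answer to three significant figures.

Y_obs = Y / (1 + k_d θ_c) = 0.353 / (1 + 0.0650 × 6.64) = 0.353 / 1.432 = 0.2466.
Substrate removed = Q·(S₀ − S) = 1210 m³/d × (2530 − 24.9) g/m³ = 3.03×10^6 g/d = 3031 kg/d.
Net sludge production P_X = 0.2466 × 3031 = 747.4 kg VSS/d.
R_O = Q·(S₀ − S) − 1.42·P_X = 3031 − 1.42 × 747.4 = 1970 kg O₂/d.

R_O ≈ 1970 kg O₂/d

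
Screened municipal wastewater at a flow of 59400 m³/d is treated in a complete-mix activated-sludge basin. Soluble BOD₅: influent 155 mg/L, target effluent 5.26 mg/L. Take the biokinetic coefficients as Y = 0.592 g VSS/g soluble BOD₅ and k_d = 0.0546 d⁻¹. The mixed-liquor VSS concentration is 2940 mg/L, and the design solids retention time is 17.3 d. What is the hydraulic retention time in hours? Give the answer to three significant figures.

Rearranging the biomass balance for a CMAS with decay, V = Y·Q·ΔS·θ_c / [X·(1+k_d θ_c)] = 0.592 × 59400 × (155 − 5.26) × 17.3 / [2940 × (1 + 0.0546 × 17.3)] = 9.11×10^7 / 5717 = 15934 m³.
Hydraulic retention time τ = V/Q = 15934 / 59400 = 0.2682 d = 6.438 h.

τ ≈ 6.44 h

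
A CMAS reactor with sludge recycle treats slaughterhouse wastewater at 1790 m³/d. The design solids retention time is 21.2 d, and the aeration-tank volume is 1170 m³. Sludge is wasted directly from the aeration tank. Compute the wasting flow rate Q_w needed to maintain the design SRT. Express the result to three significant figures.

Q_w ≈ 55.2 m³/d

Wasting from the aeration tank: Q_w = V / θ_c = 1170 / 21.2 = 55.19 m³/d.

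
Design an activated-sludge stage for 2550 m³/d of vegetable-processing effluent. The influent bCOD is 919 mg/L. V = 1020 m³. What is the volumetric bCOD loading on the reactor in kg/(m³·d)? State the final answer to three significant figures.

L_v ≈ 2.30 kg bCOD/(m³·d)

Volumetric loading L_v = Q·S₀ / V = 2550 × 919 g/m³ / 1020 m³ = 2298 g/(m³·d) = 2.297 kg bCOD/(m³·d).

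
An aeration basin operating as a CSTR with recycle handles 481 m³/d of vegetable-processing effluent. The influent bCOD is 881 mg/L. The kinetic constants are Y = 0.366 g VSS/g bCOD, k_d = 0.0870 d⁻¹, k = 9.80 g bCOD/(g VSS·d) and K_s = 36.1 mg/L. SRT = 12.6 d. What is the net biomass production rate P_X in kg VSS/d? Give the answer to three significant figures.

P_X ≈ 73.8 kg VSS/d

From the Monod/SRT balance for a CMAS, S = K_s·(1+k_d θ_c)/[θ_c·(Y k − k_d) − 1] = 36.1 × (1 + 0.0870 × 12.6) / [12.6 × (0.366 × 9.80 − 0.0870) − 1] = 75.67 / 43.10 = 1.756 mg/L.
Observed yield with endogenous decay: Y_obs = Y / (1 + k_d·θ_c) = 0.366 / (1 + 0.0870 × 12.6) = 0.366 / 2.096 = 0.1746 g VSS/g bCOD.
Q·(S₀ − S) = 481 × (881 − 1.76) × 10⁻³ = 422.9 kg/d removed.
P_X = Y_obs · Q(S₀ − S) = 0.1746 × 422.9 = 73.84 kg VSS/d.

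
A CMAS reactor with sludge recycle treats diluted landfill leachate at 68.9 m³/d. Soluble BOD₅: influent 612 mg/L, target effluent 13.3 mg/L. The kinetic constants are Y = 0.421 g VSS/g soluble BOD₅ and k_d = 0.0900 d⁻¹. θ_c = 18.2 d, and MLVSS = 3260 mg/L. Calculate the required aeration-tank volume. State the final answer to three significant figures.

Rearranging the biomass balance for a CMAS with decay, V = Y·Q·ΔS·θ_c / [X·(1+k_d θ_c)] = 0.421 × 68.9 × (612 − 13.3) × 18.2 / [3260 × (1 + 0.0900 × 18.2)] = 3.16×10^5 / 8600 = 36.75 m³.

V ≈ 36.8 m³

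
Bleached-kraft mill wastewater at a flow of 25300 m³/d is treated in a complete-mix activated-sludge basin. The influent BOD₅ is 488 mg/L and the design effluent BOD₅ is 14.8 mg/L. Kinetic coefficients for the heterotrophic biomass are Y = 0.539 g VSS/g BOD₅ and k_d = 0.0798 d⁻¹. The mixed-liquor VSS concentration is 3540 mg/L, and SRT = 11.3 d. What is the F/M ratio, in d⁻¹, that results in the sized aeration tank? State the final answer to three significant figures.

F/M ≈ 0.322 d⁻¹

From the SRT design equation V = Y Q (S₀−S) θ_c / [X (1 + k_d θ_c)] = 0.539 × 25300 × (488 − 14.8) × 11.3 / [3540 × (1 + 0.0798 × 11.3)] = 7.29×10^7 / 6732 = 10831 m³.
Food-to-microorganism ratio F/M = Q S₀ / (V X) = 25300 × 488 / (10831 × 3540) = 0.3220 d⁻¹.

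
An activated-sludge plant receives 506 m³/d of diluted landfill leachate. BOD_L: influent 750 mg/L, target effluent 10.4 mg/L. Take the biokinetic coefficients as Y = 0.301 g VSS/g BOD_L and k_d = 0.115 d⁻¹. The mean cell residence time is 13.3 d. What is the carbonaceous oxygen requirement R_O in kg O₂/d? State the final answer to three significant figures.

Correct the yield for decay: Y_obs = Y/(1 + k_d θ_c) = 0.301 / (1 + 0.115 × 13.3) = 0.301 / 2.530 = 0.1190.
ΔS = 750 − 10.4 = 739.6 mg/L, so the substrate removal rate is 506 × 739.6/1000 = 374.2 kg BOD_L/d.
Net sludge production P_X = 0.1190 × 374.2 = 44.53 kg VSS/d.
R_O = Q·(S₀ − S) − 1.42·P_X = 374.2 − 1.42 × 44.53 = 311.0 kg O₂/d.

R_O ≈ 311 kg O₂/d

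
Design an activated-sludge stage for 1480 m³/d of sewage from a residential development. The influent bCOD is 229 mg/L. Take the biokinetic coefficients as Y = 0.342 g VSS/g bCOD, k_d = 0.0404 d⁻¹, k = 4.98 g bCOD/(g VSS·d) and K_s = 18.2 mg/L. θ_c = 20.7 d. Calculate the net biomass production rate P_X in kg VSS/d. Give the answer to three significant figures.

Effluent substrate depends only on kinetics and SRT: S = K_s(1 + k_d θ_c) / [θ_c(Yk − k_d) − 1] = 18.2 × (1 + 0.0404 × 20.7) / [20.7 × (0.342 × 4.98 − 0.0404) − 1] = 33.42 / 33.42 = 1.000 mg/L.
Correct the yield for decay: Y_obs = Y/(1 + k_d θ_c) = 0.342 / (1 + 0.0404 × 20.7) = 0.342 / 1.836 = 0.1862.
Mass of bCOD removed per day: Q(S₀ − S) = 1480 × 228.0 g/m³ = 337.4 kg/d.
P_X = Y_obs · Q(S₀ − S) = 0.1862 × 337.4 = 62.85 kg VSS/d.

P_X ≈ 62.8 kg VSS/d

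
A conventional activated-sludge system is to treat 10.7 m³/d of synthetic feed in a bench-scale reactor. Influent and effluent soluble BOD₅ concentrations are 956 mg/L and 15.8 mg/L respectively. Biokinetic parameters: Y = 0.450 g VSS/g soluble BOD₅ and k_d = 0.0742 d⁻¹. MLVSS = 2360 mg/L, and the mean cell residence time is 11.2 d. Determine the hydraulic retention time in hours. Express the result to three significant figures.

τ ≈ 26.3 h

Steady-state biomass mass balance: V·X·(1 + k_d·θ_c) = Y·Q·(S₀ − S)·θ_c, so V = 0.450 × 10.7 × (956 − 15.8) × 11.2 / [2360 × (1 + 0.0742 × 11.2)] = 5.07×10^4 / 4321 = 11.73 m³.
τ = V/Q = 11.73/10.7 = 1.097 d, or 26.32 h.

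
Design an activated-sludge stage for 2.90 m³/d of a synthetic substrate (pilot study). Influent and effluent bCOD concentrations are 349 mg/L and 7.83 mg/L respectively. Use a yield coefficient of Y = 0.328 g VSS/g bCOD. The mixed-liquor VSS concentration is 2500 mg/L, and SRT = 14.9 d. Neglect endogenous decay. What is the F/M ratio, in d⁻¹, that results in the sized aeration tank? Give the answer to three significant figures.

With k_d = 0 the design equation reduces to V = Y Q (S₀−S) θ_c / X = 0.328 × 2.90 × (349 − 7.83) × 14.9 / 2500 = 1.934 m³.
Food-to-microorganism ratio F/M = Q S₀ / (V X) = 2.90 × 349 / (1.934 × 2500) = 0.2093 d⁻¹.

F/M ≈ 0.209 d⁻¹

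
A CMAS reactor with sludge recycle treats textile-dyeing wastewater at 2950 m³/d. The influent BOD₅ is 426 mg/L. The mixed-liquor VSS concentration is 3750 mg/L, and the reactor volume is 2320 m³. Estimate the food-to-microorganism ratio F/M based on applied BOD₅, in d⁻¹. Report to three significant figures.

F/M = applied load / biomass = Q·S₀/(V·X) = 2950 × 426 / (2320 × 3750) = 0.1444 d⁻¹.

F/M ≈ 0.144 d⁻¹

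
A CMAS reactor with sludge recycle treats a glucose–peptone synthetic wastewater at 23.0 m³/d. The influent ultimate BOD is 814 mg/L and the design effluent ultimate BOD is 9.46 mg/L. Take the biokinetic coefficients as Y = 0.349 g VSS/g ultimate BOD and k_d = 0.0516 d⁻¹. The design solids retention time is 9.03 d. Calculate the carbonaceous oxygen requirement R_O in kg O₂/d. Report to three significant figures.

Correct the yield for decay: Y_obs = Y/(1 + k_d θ_c) = 0.349 / (1 + 0.0516 × 9.03) = 0.349 / 1.466 = 0.2381.
Substrate removed = Q·(S₀ − S) = 23.0 m³/d × (814 − 9.46) g/m³ = 1.85×10^4 g/d = 18.50 kg/d.
Biomass synthesised: P_X = Y_obs × 18.50 = 4.405 kg VSS/d.
Carbonaceous O₂ demand = substrate oxidised − cell-mass equivalent = 18.50 − 1.42 × 4.405 = 12.25 kg O₂/d.

R_O ≈ 12.2 kg O₂/d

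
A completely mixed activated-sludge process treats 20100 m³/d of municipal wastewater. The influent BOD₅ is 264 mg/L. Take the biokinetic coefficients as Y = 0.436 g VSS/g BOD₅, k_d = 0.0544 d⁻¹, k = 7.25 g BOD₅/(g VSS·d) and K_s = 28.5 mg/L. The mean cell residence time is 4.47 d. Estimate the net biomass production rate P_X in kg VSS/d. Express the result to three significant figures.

P_X ≈ 1840 kg VSS/d

For a completely mixed reactor with recycle the Lawrence–McCarty relation gives S = K_s·(1 + k_d·θ_c) / [θ_c·(Y·k − k_d) − 1] = 28.5 × (1 + 0.0544 × 4.47) / [4.47 × (0.436 × 7.25 − 0.0544) − 1] = 35.43 / 12.89 = 2.749 mg/L.
Correct the yield for decay: Y_obs = Y/(1 + k_d θ_c) = 0.436 / (1 + 0.0544 × 4.47) = 0.436 / 1.243 = 0.3507.
Q·(S₀ − S) = 20100 × (264 − 2.75) × 10⁻³ = 5251 kg/d removed.
Net biomass production P_X = Y_obs × Q·(S₀ − S) = 0.3507 × 5251 = 1842 kg VSS/d.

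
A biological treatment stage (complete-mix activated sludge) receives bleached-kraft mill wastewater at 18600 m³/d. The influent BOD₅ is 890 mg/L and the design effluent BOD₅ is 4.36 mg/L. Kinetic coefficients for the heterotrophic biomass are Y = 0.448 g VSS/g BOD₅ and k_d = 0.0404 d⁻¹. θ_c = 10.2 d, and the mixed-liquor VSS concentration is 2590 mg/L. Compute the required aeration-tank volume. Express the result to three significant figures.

From the SRT design equation V = Y Q (S₀−S) θ_c / [X (1 + k_d θ_c)] = 0.448 × 18600 × (890 − 4.36) × 10.2 / [2590 × (1 + 0.0404 × 10.2)] = 7.53×10^7 / 3657 = 20582 m³.

V ≈ 20600 m³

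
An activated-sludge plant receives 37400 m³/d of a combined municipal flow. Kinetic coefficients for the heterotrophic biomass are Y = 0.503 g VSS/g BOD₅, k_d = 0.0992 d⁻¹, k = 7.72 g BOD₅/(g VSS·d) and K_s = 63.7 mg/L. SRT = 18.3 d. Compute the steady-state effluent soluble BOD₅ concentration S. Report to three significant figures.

For a completely mixed reactor with recycle the Lawrence–McCarty relation gives S = K_s·(1 + k_d·θ_c) / [θ_c·(Y·k − k_d) − 1] = 63.7 × (1 + 0.0992 × 18.3) / [18.3 × (0.503 × 7.72 − 0.0992) − 1] = 179.3 / 68.25 = 2.628 mg/L.

S ≈ 2.63 mg/L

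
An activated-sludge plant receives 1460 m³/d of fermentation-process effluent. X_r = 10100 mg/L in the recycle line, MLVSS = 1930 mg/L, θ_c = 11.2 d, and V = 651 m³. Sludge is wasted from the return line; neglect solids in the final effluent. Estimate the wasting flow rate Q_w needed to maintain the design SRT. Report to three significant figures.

Q_w = (V·X)/(θ_c X_r) = 651.0 × 1930 / (11.2 × 10100) = 11.11 m³/d.

Q_w ≈ 11.1 m³/d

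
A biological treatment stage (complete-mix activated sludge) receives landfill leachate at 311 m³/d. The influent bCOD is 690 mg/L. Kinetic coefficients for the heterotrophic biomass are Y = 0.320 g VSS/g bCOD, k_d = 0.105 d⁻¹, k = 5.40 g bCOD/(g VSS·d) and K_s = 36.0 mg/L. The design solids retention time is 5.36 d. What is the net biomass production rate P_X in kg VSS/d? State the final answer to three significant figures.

For a completely mixed reactor with recycle the Lawrence–McCarty relation gives S = K_s·(1 + k_d·θ_c) / [θ_c·(Y·k − k_d) − 1] = 36.0 × (1 + 0.105 × 5.36) / [5.36 × (0.320 × 5.40 − 0.105) − 1] = 56.26 / 7.699 = 7.307 mg/L.
Correct the yield for decay: Y_obs = Y/(1 + k_d θ_c) = 0.320 / (1 + 0.105 × 5.36) = 0.320 / 1.563 = 0.2048.
Q·(S₀ − S) = 311 × (690 − 7.31) × 10⁻³ = 212.3 kg/d removed.
P_X = Y_obs · Q(S₀ − S) = 0.2048 × 212.3 = 43.47 kg VSS/d.

P_X ≈ 43.5 kg VSS/d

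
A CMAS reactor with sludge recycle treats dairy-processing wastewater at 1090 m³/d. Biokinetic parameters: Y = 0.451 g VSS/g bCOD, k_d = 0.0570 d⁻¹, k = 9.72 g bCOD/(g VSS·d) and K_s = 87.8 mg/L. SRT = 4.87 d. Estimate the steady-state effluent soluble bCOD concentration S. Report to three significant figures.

S ≈ 5.59 mg/L

Effluent substrate depends only on kinetics and SRT: S = K_s(1 + k_d θ_c) / [θ_c(Yk − k_d) − 1] = 87.8 × (1 + 0.0570 × 4.87) / [4.87 × (0.451 × 9.72 − 0.0570) − 1] = 112.2 / 20.07 = 5.589 mg/L.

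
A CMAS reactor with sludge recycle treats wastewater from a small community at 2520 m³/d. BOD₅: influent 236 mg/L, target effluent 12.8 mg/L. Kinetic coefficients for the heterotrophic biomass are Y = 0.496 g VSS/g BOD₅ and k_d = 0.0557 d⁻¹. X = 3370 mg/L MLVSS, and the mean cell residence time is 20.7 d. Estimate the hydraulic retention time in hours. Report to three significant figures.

From the SRT design equation V = Y Q (S₀−S) θ_c / [X (1 + k_d θ_c)] = 0.496 × 2520 × (236 − 12.8) × 20.7 / [3370 × (1 + 0.0557 × 20.7)] = 5.77×10^6 / 7256 = 795.9 m³.
HRT = V/Q = 795.9 m³ / 2520 m³·d⁻¹ = 0.3158 d × 24 = 7.580 h.

τ ≈ 7.58 h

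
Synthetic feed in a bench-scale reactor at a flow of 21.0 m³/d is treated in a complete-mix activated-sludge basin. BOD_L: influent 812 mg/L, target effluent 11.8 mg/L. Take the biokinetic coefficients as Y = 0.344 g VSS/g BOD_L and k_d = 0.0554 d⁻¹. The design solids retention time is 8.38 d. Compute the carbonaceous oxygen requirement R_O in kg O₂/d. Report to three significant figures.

Correct the yield for decay: Y_obs = Y/(1 + k_d θ_c) = 0.344 / (1 + 0.0554 × 8.38) = 0.344 / 1.464 = 0.2349.
ΔS = 812 − 11.8 = 800.2 mg/L, so the substrate removal rate is 21.0 × 800.2/1000 = 16.80 kg BOD_L/d.
Biomass synthesised: P_X = Y_obs × 16.80 = 3.948 kg VSS/d.
Carbonaceous O₂ demand = substrate oxidised − cell-mass equivalent = 16.80 − 1.42 × 3.948 = 11.20 kg O₂/d.

R_O ≈ 11.2 kg O₂/d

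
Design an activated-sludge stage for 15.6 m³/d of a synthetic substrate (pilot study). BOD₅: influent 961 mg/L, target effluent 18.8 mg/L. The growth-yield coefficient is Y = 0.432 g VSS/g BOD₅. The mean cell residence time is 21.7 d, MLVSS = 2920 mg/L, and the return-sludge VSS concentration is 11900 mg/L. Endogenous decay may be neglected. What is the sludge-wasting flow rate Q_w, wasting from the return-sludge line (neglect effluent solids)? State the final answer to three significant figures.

Biomass mass balance (decay neglected): V·X = Y·Q·(S₀ − S)·θ_c, so V = 0.432 × 15.6 × (961 − 18.8) × 21.7 / 2920 = 47.19 m³.
Wasting from the return line (neglecting effluent solids): Q_w = V·X / (θ_c·X_r) = 47.19 × 2920 / (21.7 × 11900) = 0.5336 m³/d.

Q_w ≈ 0.534 m³/d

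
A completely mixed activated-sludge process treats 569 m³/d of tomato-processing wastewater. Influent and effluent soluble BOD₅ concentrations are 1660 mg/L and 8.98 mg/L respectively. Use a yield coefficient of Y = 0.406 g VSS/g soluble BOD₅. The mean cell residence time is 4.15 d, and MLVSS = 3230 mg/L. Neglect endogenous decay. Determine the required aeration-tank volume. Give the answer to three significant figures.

V ≈ 490 m³

V·X = Y·Q·ΔS·θ_c gives V = 0.406 × 569 × (1660 − 8.98) × 4.15 / 3230 = 490.0 m³.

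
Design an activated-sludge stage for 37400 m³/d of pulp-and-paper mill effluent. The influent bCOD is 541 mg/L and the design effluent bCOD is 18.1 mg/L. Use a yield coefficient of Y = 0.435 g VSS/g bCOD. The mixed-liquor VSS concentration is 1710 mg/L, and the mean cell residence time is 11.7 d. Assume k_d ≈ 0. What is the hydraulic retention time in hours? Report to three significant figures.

With k_d = 0 the design equation reduces to V = Y Q (S₀−S) θ_c / X = 0.435 × 37400 × (541 − 18.1) × 11.7 / 1710 = 58206 m³.
Hydraulic retention time τ = V/Q = 58206 / 37400 = 1.556 d = 37.35 h.

τ ≈ 37.4 h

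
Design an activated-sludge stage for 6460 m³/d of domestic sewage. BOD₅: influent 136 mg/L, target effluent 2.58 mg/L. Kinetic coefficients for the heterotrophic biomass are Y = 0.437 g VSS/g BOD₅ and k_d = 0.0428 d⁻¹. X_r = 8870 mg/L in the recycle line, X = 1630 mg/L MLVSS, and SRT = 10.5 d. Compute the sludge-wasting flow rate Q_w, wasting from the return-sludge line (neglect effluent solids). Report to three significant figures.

Q_w ≈ 29.3 m³/d

Rearranging the biomass balance for a CMAS with decay, V = Y·Q·ΔS·θ_c / [X·(1+k_d θ_c)] = 0.437 × 6460 × (136 − 2.58) × 10.5 / [1630 × (1 + 0.0428 × 10.5)] = 3.95×10^6 / 2363 = 1674 m³.
Wasting from the return line (neglecting effluent solids): Q_w = V·X / (θ_c·X_r) = 1674 × 1630 / (10.5 × 8870) = 29.30 m³/d.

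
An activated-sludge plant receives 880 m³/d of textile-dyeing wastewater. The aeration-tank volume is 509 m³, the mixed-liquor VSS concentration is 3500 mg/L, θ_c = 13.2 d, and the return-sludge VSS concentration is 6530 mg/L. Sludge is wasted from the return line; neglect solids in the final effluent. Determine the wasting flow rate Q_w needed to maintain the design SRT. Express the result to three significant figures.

Q_w = (V·X)/(θ_c X_r) = 509.0 × 3500 / (13.2 × 6530) = 20.67 m³/d.

Q_w ≈ 20.7 m³/d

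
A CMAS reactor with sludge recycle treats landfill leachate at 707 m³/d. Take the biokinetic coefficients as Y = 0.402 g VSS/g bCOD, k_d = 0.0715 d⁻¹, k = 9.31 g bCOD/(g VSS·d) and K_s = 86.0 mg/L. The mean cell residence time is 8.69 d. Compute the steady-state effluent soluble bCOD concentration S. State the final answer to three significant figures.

S ≈ 4.51 mg/L

Effluent substrate depends only on kinetics and SRT: S = K_s(1 + k_d θ_c) / [θ_c(Yk − k_d) − 1] = 86.0 × (1 + 0.0715 × 8.69) / [8.69 × (0.402 × 9.31 − 0.0715) − 1] = 139.4 / 30.90 = 4.512 mg/L.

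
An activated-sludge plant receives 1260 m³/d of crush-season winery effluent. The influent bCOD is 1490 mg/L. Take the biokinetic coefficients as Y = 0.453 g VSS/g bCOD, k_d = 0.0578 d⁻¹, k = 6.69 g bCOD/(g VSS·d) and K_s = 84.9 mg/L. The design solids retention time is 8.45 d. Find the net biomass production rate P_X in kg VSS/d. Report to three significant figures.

Effluent substrate depends only on kinetics and SRT: S = K_s(1 + k_d θ_c) / [θ_c(Yk − k_d) − 1] = 84.9 × (1 + 0.0578 × 8.45) / [8.45 × (0.453 × 6.69 − 0.0578) − 1] = 126.4 / 24.12 = 5.239 mg/L.
Correct the yield for decay: Y_obs = Y/(1 + k_d θ_c) = 0.453 / (1 + 0.0578 × 8.45) = 0.453 / 1.488 = 0.3044.
Substrate removed = Q·(S₀ − S) = 1260 m³/d × (1490 − 5.24) g/m³ = 1.87×10^6 g/d = 1871 kg/d.
Biomass produced: P_X = Y_obs·Q·ΔS = 0.3044 × 1871 ≈ 569.4 kg VSS/d.

P_X ≈ 569 kg VSS/d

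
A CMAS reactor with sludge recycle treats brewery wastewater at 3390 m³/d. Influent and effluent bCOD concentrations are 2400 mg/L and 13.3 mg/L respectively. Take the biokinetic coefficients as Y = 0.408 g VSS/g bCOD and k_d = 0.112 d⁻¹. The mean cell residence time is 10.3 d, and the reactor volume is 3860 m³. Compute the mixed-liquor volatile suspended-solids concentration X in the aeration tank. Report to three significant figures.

X ≈ 4090 mg/L

X = Y·Q·ΔS·θ_c / [V·(1 + k_d θ_c)] = 0.408 × 3390 × (2400 − 13.3) × 10.3 / [3860 × (1 + 0.112 × 10.3)] = 4090 mg/L.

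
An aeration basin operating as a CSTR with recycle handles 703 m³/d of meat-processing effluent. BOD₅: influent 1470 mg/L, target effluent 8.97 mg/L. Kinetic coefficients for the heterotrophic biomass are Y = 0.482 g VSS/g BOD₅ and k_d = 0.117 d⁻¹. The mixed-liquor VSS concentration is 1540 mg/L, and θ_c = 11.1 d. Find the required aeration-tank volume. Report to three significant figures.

Rearranging the biomass balance for a CMAS with decay, V = Y·Q·ΔS·θ_c / [X·(1+k_d θ_c)] = 0.482 × 703 × (1470 − 8.97) × 11.1 / [1540 × (1 + 0.117 × 11.1)] = 5.5×10^6 / 3540 = 1552 m³.

V ≈ 1550 m³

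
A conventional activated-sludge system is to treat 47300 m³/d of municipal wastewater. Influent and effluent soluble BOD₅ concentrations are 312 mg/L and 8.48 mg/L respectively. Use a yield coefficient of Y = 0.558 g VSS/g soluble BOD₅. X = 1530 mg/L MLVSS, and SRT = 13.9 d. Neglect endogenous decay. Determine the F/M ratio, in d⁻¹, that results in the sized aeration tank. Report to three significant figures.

F/M ≈ 0.133 d⁻¹

V·X = Y·Q·ΔS·θ_c gives V = 0.558 × 47300 × (312 − 8.48) × 13.9 / 1530 = 72779 m³.
F/M = applied load / biomass = Q·S₀/(V·X) = 47300 × 312 / (72779 × 1530) = 0.1325 d⁻¹.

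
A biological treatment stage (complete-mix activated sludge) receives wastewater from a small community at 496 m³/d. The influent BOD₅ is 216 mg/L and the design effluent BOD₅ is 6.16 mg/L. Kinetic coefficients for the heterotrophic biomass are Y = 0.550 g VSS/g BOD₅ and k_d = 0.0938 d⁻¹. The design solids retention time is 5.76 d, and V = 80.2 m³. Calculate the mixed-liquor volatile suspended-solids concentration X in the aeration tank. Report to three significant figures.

X ≈ 2670 mg/L

X = Y·Q·ΔS·θ_c / [V·(1 + k_d θ_c)] = 0.550 × 496 × (216 − 6.16) × 5.76 / [80.2 × (1 + 0.0938 × 5.76)] = 2669 mg/L.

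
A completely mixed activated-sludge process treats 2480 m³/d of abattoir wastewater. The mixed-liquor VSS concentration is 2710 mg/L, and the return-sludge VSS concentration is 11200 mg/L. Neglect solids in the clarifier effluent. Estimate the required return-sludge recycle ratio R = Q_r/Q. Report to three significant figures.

Solids balance on the clarifier gives (1+R)X = R·X_r, so R = X/(X_r − X) = 2710 / (11200 − 2710) = 0.3192.

R ≈ 0.319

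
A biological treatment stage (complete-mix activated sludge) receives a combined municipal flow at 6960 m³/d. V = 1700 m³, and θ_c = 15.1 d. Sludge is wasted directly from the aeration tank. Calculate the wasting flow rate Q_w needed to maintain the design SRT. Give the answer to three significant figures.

For wasting at MLVSS concentration, Q_w = V/θ_c = 1700/15.1 = 112.6 m³/d.

Q_w ≈ 113 m³/d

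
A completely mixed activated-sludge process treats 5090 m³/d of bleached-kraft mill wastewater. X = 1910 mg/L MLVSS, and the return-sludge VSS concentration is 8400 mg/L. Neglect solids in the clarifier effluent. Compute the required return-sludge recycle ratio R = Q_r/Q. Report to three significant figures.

R ≈ 0.294

Mass balance around the secondary clarifier (neglecting effluent solids): R = X / (X_r − X) = 1910 / (8400 − 1910) = 0.2943.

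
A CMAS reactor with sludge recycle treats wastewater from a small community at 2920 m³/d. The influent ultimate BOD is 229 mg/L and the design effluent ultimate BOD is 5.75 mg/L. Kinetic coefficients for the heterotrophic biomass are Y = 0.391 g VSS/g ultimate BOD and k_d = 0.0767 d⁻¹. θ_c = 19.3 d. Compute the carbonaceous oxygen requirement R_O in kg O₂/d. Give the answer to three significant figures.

R_O ≈ 506 kg O₂/d

The observed yield is Y_obs = Y/(1 + k_d·θ_c) = 0.391 / (1 + 0.0767 × 19.3) = 0.391 / 2.480 = 0.1576 g VSS per g ultimate BOD removed.
ΔS = 229 − 5.75 = 223.2 mg/L, so the substrate removal rate is 2920 × 223.2/1000 = 651.9 kg ultimate BOD/d.
Biomass synthesised: P_X = Y_obs × 651.9 = 102.8 kg VSS/d.
Carbonaceous O₂ demand = substrate oxidised − cell-mass equivalent = 651.9 − 1.42 × 102.8 = 506.0 kg O₂/d.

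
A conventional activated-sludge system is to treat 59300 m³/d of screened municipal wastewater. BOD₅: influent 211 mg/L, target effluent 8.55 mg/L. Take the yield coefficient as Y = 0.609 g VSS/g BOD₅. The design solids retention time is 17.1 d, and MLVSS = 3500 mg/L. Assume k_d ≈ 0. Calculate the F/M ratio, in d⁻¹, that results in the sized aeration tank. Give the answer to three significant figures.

F/M ≈ 0.100 d⁻¹

Biomass mass balance (decay neglected): V·X = Y·Q·(S₀ − S)·θ_c, so V = 0.609 × 59300 × (211 − 8.55) × 17.1 / 3500 = 35721 m³.
Food-to-microorganism ratio F/M = Q S₀ / (V X) = 59300 × 211 / (35721 × 3500) = 0.1001 d⁻¹.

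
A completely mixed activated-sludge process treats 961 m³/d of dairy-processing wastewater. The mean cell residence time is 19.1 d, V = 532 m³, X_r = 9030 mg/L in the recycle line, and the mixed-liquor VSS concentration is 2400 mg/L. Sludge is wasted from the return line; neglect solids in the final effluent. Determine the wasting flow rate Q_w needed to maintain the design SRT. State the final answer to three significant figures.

Q_w ≈ 7.40 m³/d

Wasting from the return line (neglecting effluent solids): Q_w = V·X / (θ_c·X_r) = 532.0 × 2400 / (19.1 × 9030) = 7.403 m³/d.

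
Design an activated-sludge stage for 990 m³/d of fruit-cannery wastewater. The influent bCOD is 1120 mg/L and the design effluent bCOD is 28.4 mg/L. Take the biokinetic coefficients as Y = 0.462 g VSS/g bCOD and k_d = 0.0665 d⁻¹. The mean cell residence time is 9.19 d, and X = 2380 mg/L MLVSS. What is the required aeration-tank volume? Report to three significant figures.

V ≈ 1200 m³

Rearranging the biomass balance for a CMAS with decay, V = Y·Q·ΔS·θ_c / [X·(1+k_d θ_c)] = 0.462 × 990 × (1120 − 28.4) × 9.19 / [2380 × (1 + 0.0665 × 9.19)] = 4.59×10^6 / 3835 = 1197 m³.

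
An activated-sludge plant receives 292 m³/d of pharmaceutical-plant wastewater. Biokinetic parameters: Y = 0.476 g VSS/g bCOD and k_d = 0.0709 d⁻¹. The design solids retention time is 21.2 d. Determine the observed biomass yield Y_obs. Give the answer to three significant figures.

Y_obs ≈ 0.190 g VSS/g bCOD

Correct the yield for decay: Y_obs = Y/(1 + k_d θ_c) = 0.476 / (1 + 0.0709 × 21.2) = 0.476 / 2.503 = 0.1902.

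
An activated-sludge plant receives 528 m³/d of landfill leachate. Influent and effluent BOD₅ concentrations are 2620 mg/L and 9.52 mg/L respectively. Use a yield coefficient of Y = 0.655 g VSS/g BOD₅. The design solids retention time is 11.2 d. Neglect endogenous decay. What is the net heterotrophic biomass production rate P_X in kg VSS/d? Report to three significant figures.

Since k_d ≈ 0, Y_obs = Y = 0.655 g VSS/g BOD₅.
Mass of BOD₅ removed per day: Q(S₀ − S) = 528 × 2610 g/m³ = 1378 kg/d.
Biomass produced: P_X = Y_obs·Q·ΔS = 0.6550 × 1378 ≈ 902.8 kg VSS/d.

P_X ≈ 903 kg VSS/d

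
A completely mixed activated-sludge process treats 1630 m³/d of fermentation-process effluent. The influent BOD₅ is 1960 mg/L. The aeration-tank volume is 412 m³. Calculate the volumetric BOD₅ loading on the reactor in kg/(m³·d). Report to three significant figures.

L_v = Q S₀ / V = 1630 × 1960 × 10⁻³ / 412.0 = 7.754 kg/(m³·d).

L_v ≈ 7.75 kg BOD₅/(m³·d)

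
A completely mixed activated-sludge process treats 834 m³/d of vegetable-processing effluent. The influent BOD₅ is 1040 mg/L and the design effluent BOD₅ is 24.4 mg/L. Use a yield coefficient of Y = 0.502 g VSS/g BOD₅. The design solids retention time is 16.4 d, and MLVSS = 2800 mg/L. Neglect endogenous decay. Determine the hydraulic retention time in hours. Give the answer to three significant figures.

τ ≈ 71.7 h

Biomass mass balance (decay neglected): V·X = Y·Q·(S₀ − S)·θ_c, so V = 0.502 × 834 × (1040 − 24.4) × 16.4 / 2800 = 2490 m³.
Hydraulic retention time τ = V/Q = 2490 / 834 = 2.986 d = 71.67 h.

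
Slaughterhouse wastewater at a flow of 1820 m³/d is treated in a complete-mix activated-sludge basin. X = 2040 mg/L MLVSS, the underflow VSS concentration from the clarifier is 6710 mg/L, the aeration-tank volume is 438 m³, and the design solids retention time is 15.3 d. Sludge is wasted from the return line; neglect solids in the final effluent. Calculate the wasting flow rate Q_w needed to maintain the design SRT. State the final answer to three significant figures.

θ_c = V·X/(Q_w·X_r) when wasting from the recycle, so Q_w = V·X/(θ_c·X_r) = 438.0 × 2040 / (15.3 × 6710) = 8.703 m³/d.

Q_w ≈ 8.70 m³/d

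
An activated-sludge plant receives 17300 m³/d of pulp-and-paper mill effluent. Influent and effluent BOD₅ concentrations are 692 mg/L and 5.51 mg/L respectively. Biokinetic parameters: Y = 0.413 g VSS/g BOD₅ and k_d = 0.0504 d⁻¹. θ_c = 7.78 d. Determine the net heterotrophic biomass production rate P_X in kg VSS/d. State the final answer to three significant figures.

P_X ≈ 3520 kg VSS/d

Observed yield with endogenous decay: Y_obs = Y / (1 + k_d·θ_c) = 0.413 / (1 + 0.0504 × 7.78) = 0.413 / 1.392 = 0.2967 g VSS/g BOD₅.
ΔS = 692 − 5.51 = 686.5 mg/L, so the substrate removal rate is 17300 × 686.5/1000 = 11876 kg BOD₅/d.
Net biomass production P_X = Y_obs × Q·(S₀ − S) = 0.2967 × 11876 = 3523 kg VSS/d.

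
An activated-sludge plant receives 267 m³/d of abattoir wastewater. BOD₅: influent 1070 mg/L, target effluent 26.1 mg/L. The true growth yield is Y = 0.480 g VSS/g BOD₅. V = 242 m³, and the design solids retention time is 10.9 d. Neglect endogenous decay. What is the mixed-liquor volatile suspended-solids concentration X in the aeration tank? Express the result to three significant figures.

Without decay, X = Y Q (S₀−S) θ_c / V = 0.480 × 267 × (1070 − 26.1) × 10.9 / 242 = 6026 mg/L.

X ≈ 6030 mg/L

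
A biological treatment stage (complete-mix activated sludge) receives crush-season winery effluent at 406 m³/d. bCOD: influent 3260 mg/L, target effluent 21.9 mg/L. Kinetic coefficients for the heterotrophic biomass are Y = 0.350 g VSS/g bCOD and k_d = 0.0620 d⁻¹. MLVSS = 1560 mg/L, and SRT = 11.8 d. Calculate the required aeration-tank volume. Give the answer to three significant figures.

V ≈ 2010 m³

From the SRT design equation V = Y Q (S₀−S) θ_c / [X (1 + k_d θ_c)] = 0.350 × 406 × (3260 − 21.9) × 11.8 / [1560 × (1 + 0.0620 × 11.8)] = 5.43×10^6 / 2701 = 2010 m³.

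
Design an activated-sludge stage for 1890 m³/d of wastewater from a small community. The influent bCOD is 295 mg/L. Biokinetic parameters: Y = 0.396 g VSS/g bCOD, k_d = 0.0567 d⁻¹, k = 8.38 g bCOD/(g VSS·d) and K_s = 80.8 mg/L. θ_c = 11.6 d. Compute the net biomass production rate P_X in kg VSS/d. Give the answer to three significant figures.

For a completely mixed reactor with recycle the Lawrence–McCarty relation gives S = K_s·(1 + k_d·θ_c) / [θ_c·(Y·k − k_d) − 1] = 80.8 × (1 + 0.0567 × 11.6) / [11.6 × (0.396 × 8.38 − 0.0567) − 1] = 133.9 / 36.84 = 3.636 mg/L.
The observed yield is Y_obs = Y/(1 + k_d·θ_c) = 0.396 / (1 + 0.0567 × 11.6) = 0.396 / 1.658 = 0.2389 g VSS per g bCOD removed.
Mass of bCOD removed per day: Q(S₀ − S) = 1890 × 291.4 g/m³ = 550.7 kg/d.
So the net sludge growth is P_X = 0.2389 × 550.7 = 131.5 kg VSS/d.

P_X ≈ 132 kg VSS/d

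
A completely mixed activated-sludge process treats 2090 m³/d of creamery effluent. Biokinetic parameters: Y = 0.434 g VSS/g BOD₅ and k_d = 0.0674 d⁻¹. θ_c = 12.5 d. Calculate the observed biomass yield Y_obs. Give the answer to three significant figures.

Y_obs = Y / (1 + k_d θ_c) = 0.434 / (1 + 0.0674 × 12.5) = 0.434 / 1.843 = 0.2355.

Y_obs ≈ 0.236 g VSS/g BOD₅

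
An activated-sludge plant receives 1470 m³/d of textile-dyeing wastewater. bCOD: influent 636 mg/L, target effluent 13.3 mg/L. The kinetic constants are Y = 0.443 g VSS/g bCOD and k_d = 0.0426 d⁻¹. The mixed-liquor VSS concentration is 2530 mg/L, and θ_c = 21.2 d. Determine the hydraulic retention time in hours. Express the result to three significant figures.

τ ≈ 29.2 h

Rearranging the biomass balance for a CMAS with decay, V = Y·Q·ΔS·θ_c / [X·(1+k_d θ_c)] = 0.443 × 1470 × (636 − 13.3) × 21.2 / [2530 × (1 + 0.0426 × 21.2)] = 8.6×10^6 / 4815 = 1785 m³.
τ = V/Q = 1785/1470 = 1.215 d, or 29.15 h.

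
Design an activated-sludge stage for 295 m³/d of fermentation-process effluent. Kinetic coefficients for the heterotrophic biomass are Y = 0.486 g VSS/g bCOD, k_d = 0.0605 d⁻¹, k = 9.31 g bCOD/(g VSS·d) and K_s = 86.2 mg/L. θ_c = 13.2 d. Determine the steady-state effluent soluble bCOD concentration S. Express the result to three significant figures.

Effluent substrate depends only on kinetics and SRT: S = K_s(1 + k_d θ_c) / [θ_c(Yk − k_d) − 1] = 86.2 × (1 + 0.0605 × 13.2) / [13.2 × (0.486 × 9.31 − 0.0605) − 1] = 155.0 / 57.93 = 2.676 mg/L.

S ≈ 2.68 mg/L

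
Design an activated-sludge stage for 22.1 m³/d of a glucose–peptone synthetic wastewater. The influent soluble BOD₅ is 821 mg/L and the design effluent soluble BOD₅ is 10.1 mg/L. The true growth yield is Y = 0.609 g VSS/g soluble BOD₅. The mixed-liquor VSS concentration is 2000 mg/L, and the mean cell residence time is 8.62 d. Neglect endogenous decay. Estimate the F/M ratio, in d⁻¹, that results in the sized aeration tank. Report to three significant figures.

F/M ≈ 0.193 d⁻¹

Biomass mass balance (decay neglected): V·X = Y·Q·(S₀ − S)·θ_c, so V = 0.609 × 22.1 × (821 − 10.1) × 8.62 / 2000 = 47.04 m³.
F/M = applied load / biomass = Q·S₀/(V·X) = 22.1 × 821 / (47.04 × 2000) = 0.1929 d⁻¹.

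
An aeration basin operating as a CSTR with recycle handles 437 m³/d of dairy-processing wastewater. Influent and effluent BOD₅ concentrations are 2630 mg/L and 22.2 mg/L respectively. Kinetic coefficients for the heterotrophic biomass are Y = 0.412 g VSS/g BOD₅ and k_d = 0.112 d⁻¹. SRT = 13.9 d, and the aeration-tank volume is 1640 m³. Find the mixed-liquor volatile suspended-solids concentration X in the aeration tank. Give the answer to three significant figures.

Solving the biomass balance for X: X = Y Q (S₀−S) θ_c / [V (1+k_d θ_c)] = 0.412 × 437 × (2630 − 22.2) × 13.9 / [1640 × (1 + 0.112 × 13.9)] = 1556 mg/L.

X ≈ 1560 mg/L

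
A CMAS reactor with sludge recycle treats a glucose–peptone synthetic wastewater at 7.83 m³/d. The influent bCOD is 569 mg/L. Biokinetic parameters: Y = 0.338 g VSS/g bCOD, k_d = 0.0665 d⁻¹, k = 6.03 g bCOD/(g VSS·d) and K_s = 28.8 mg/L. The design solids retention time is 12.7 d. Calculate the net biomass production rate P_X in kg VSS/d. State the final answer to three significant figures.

From the Monod/SRT balance for a CMAS, S = K_s·(1+k_d θ_c)/[θ_c·(Y k − k_d) − 1] = 28.8 × (1 + 0.0665 × 12.7) / [12.7 × (0.338 × 6.03 − 0.0665) − 1] = 53.12 / 24.04 = 2.210 mg/L.
Observed yield with endogenous decay: Y_obs = Y / (1 + k_d·θ_c) = 0.338 / (1 + 0.0665 × 12.7) = 0.338 / 1.845 = 0.1832 g VSS/g bCOD.
ΔS = 569 − 2.21 = 566.8 mg/L, so the substrate removal rate is 7.83 × 566.8/1000 = 4.438 kg bCOD/d.
Net biomass production P_X = Y_obs × Q·(S₀ − S) = 0.1832 × 4.438 = 0.8132 kg VSS/d.

P_X ≈ 0.813 kg VSS/d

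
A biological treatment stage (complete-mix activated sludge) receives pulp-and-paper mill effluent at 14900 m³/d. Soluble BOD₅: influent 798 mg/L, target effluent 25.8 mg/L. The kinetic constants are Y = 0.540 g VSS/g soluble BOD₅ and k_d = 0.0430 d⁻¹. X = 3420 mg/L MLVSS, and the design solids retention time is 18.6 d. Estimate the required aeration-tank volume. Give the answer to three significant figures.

Rearranging the biomass balance for a CMAS with decay, V = Y·Q·ΔS·θ_c / [X·(1+k_d θ_c)] = 0.540 × 14900 × (798 − 25.8) × 18.6 / [3420 × (1 + 0.0430 × 18.6)] = 1.16×10^8 / 6155 = 18775 m³.

V ≈ 18800 m³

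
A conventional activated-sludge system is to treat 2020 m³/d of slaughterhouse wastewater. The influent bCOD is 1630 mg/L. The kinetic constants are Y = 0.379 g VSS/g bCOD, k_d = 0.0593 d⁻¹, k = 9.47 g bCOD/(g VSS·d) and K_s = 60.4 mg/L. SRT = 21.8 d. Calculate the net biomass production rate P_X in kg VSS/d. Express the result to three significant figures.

For a completely mixed reactor with recycle the Lawrence–McCarty relation gives S = K_s·(1 + k_d·θ_c) / [θ_c·(Y·k − k_d) − 1] = 60.4 × (1 + 0.0593 × 21.8) / [21.8 × (0.379 × 9.47 − 0.0593) − 1] = 138.5 / 75.95 = 1.823 mg/L.
Observed yield with endogenous decay: Y_obs = Y / (1 + k_d·θ_c) = 0.379 / (1 + 0.0593 × 21.8) = 0.379 / 2.293 = 0.1653 g VSS/g bCOD.
Mass of bCOD removed per day: Q(S₀ − S) = 2020 × 1628 g/m³ = 3289 kg/d.
Biomass produced: P_X = Y_obs·Q·ΔS = 0.1653 × 3289 ≈ 543.7 kg VSS/d.

P_X ≈ 544 kg VSS/d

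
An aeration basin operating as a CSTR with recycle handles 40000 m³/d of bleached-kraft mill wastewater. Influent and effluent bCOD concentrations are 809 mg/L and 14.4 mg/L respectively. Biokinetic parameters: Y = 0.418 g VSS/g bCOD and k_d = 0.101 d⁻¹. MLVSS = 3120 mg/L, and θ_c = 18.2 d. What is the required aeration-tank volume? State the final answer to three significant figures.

V ≈ 27300 m³

Steady-state biomass mass balance: V·X·(1 + k_d·θ_c) = Y·Q·(S₀ − S)·θ_c, so V = 0.418 × 40000 × (809 − 14.4) × 18.2 / [3120 × (1 + 0.101 × 18.2)] = 2.42×10^8 / 8855 = 27306 m³.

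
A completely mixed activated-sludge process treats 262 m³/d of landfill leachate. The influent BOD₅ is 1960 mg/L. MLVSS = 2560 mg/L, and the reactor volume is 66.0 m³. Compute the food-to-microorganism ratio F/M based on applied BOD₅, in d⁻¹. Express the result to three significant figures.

F/M ≈ 3.04 d⁻¹

F/M = applied load / biomass = Q·S₀/(V·X) = 262 × 1960 / (66.00 × 2560) = 3.039 d⁻¹.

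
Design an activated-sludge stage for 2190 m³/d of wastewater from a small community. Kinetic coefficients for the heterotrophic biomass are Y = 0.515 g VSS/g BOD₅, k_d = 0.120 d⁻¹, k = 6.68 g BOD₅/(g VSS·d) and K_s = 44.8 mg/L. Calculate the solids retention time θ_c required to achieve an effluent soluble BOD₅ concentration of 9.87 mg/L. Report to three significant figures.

θ_c ≈ 2.00 d

From 1/θ_c = Y·k·S/(K_s + S) − k_d: Y·k·S/(K_s+S) = 0.515 × 6.68 × 9.87 / (44.8 + 9.87) = 0.6211 d⁻¹.
1/θ_c = 0.6211 − 0.120 = 0.5011 d⁻¹, so θ_c = 1.996 d.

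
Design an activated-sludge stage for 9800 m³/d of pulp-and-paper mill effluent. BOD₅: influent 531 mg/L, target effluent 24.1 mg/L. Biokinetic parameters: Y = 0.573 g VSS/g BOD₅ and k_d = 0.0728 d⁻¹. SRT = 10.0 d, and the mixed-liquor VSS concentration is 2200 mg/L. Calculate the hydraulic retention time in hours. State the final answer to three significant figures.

From the SRT design equation V = Y Q (S₀−S) θ_c / [X (1 + k_d θ_c)] = 0.573 × 9800 × (531 − 24.1) × 10.0 / [2200 × (1 + 0.0728 × 10.0)] = 2.85×10^7 / 3802 = 7487 m³.
HRT = V/Q = 7487 m³ / 9800 m³·d⁻¹ = 0.7640 d × 24 = 18.34 h.

τ ≈ 18.3 h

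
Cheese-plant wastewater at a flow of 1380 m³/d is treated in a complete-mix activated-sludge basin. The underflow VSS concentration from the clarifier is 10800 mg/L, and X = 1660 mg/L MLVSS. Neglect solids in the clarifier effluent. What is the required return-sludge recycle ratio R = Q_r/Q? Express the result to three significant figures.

Mass balance around the secondary clarifier (neglecting effluent solids): R = X / (X_r − X) = 1660 / (10800 − 1660) = 0.1816.

R ≈ 0.182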